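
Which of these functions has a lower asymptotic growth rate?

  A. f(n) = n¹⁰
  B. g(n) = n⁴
B

f(n) = n¹⁰ is O(n¹⁰), while g(n) = n⁴ is O(n⁴).
Since O(n⁴) grows slower than O(n¹⁰), g(n) is dominated.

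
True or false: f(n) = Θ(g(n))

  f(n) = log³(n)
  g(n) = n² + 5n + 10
False

f(n) = log³(n) is O(log³ n), and g(n) = n² + 5n + 10 is O(n²).
Since they have different growth rates, f(n) = Θ(g(n)) is false.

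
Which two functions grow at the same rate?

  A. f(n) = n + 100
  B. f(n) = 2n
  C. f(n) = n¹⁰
A and B

Examining each function:
  A. n + 100 is O(n)
  B. 2n is O(n)
  C. n¹⁰ is O(n¹⁰)

Functions A and B both have the same complexity class.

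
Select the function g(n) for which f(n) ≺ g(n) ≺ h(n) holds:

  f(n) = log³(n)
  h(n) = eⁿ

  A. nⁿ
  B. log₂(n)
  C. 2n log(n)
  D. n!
C

We need g(n) with log³(n) = o(g(n)) and g(n) = o(eⁿ), i.e. O(log³ n) ≺ g ≺ O(eⁿ).
Check each option:
  A. nⁿ — O(nⁿ) does not grow strictly slower than h(n)
  B. log₂(n) — O(log n) does not grow strictly faster than f(n)
  C. 2n log(n) — O(n log n) is strictly between O(log³ n) and O(eⁿ) ✓
  D. n! — O(n!) does not grow strictly slower than h(n)

Only option C (2n log(n)) lies strictly between.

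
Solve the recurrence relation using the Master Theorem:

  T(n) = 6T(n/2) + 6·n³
Θ(n³)

Master Theorem: a = 6, b = 2, f(n) = 6·n³.
Compute the critical exponent d = log₂(6) = 2.585.
Compare f(n) = Θ(n³) against n^d:
  k = 3 > d = 2.585, so f(n) = Ω(n^(d+ε)) — Case 3.
  Regularity: a·(n/b)^3/n^3 = a/b^3 = 6/8 < 1 ✓.
  The top-level work dominates: T(n) = Θ(f(n)) = Θ(n³).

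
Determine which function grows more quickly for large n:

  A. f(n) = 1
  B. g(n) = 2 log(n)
B

f(n) = 1 is O(1), while g(n) = 2 log(n) is O(log n).
Since O(log n) grows faster than O(1), g(n) dominates.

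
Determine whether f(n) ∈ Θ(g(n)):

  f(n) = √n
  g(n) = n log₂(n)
False

f(n) = √n is O(√n), and g(n) = n log₂(n) is O(n log n).
Since they have different growth rates, f(n) = Θ(g(n)) is false.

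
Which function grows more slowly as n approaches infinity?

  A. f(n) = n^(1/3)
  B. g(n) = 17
B

f(n) = n^(1/3) is O(n^(1/3)), while g(n) = 17 is O(1).
Since O(1) grows slower than O(n^(1/3)), g(n) is dominated.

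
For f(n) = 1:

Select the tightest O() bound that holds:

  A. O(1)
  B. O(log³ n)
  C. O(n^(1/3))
A

f(n) = 1 is O(1).
All listed options are valid Big-O bounds (upper bounds),
but O(1) is the tightest (smallest valid bound).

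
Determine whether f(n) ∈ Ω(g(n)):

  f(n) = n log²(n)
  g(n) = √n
True

f(n) = n log²(n) is O(n log² n), and g(n) = √n is O(√n).
Since O(n log² n) grows at least as fast as O(√n), f(n) = Ω(g(n)) is true.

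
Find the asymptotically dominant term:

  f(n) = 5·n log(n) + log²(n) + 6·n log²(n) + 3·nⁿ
3·nⁿ

Looking at each term:
  - 5·n log(n) is O(n log n)
  - log²(n) is O(log² n)
  - 6·n log²(n) is O(n log² n)
  - 3·nⁿ is O(nⁿ)

The term 3·nⁿ (O(nⁿ)) grows fastest and dominates all others.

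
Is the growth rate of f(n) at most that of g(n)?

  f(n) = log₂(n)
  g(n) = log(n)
True

f(n) = log₂(n) and g(n) = log(n) are both O(log n).
Big-O permits equal growth rates (f ≤ c·g for some c), so f(n) = O(g(n)) is true.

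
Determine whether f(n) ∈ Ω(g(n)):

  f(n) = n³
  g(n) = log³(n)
True

f(n) = n³ is O(n³), and g(n) = log³(n) is O(log³ n).
Since O(n³) grows at least as fast as O(log³ n), f(n) = Ω(g(n)) is true.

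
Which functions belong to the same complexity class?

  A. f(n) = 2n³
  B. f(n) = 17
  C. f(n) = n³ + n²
A and C

Examining each function:
  A. 2n³ is O(n³)
  B. 17 is O(1)
  C. n³ + n² is O(n³)

Functions A and C both have the same complexity class.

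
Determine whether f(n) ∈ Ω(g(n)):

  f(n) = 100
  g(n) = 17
True

f(n) = 100 and g(n) = 17 are both O(1).
Big-Ω permits equal growth rates (f ≥ c·g for some c > 0), so f(n) = Ω(g(n)) is true.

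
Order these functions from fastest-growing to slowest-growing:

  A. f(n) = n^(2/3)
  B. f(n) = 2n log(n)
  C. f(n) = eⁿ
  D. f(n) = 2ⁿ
C > D > B > A

Comparing growth rates:
C = eⁿ is O(eⁿ)
D = 2ⁿ is O(2ⁿ)
B = 2n log(n) is O(n log n)
A = n^(2/3) is O(n^(2/3))

Therefore, the order from fastest to slowest is: C > D > B > A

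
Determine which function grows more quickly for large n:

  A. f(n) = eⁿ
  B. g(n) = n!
B

f(n) = eⁿ is O(eⁿ), while g(n) = n! is O(n!).
Since O(n!) grows faster than O(eⁿ), g(n) dominates.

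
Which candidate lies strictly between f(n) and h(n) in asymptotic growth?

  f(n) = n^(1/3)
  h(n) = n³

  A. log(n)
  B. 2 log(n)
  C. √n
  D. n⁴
C

We need g(n) with n^(1/3) = o(g(n)) and g(n) = o(n³), i.e. O(n^(1/3)) ≺ g ≺ O(n³).
Check each option:
  A. log(n) — O(log n) does not grow strictly faster than f(n)
  B. 2 log(n) — O(log n) does not grow strictly faster than f(n)
  C. √n — O(√n) is strictly between O(n^(1/3)) and O(n³) ✓
  D. n⁴ — O(n⁴) does not grow strictly slower than h(n)

Only option C (√n) lies strictly between.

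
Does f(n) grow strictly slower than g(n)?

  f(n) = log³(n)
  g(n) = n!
True

f(n) = log³(n) is O(log³ n), and g(n) = n! is O(n!).
Since O(log³ n) grows strictly slower than O(n!), f(n) = o(g(n)) is true.
This means lim(n→∞) f(n)/g(n) = 0.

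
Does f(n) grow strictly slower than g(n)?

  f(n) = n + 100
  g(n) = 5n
False

f(n) = n + 100 is O(n), and g(n) = 5n is O(n).
Since they have the same growth rate, f(n) = o(g(n)) is false.
(f = o(g) requires f to grow strictly slower, not equal.)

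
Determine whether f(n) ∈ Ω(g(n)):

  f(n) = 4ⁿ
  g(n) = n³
True

f(n) = 4ⁿ is O(4ⁿ), and g(n) = n³ is O(n³).
Since O(4ⁿ) grows at least as fast as O(n³), f(n) = Ω(g(n)) is true.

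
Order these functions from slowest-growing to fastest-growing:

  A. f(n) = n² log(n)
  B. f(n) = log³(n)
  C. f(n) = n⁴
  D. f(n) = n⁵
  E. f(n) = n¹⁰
B < A < C < D < E

Comparing growth rates:
B = log³(n) is O(log³ n)
A = n² log(n) is O(n² log n)
C = n⁴ is O(n⁴)
D = n⁵ is O(n⁵)
E = n¹⁰ is O(n¹⁰)

Therefore, the order from slowest to fastest is: B < A < C < D < E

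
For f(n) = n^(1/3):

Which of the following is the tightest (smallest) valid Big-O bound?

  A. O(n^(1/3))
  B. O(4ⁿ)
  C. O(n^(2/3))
A

f(n) = n^(1/3) is O(n^(1/3)).
All listed options are valid Big-O bounds (upper bounds),
but O(n^(1/3)) is the tightest (smallest valid bound).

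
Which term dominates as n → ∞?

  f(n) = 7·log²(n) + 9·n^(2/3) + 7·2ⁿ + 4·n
7·2ⁿ

Looking at each term:
  - 7·log²(n) is O(log² n)
  - 9·n^(2/3) is O(n^(2/3))
  - 7·2ⁿ is O(2ⁿ)
  - 4·n is O(n)

The term 7·2ⁿ (O(2ⁿ)) grows fastest and dominates all others.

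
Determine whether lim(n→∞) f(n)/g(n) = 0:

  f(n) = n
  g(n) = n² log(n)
True

f(n) = n is O(n), and g(n) = n² log(n) is O(n² log n).
Since O(n) grows strictly slower than O(n² log n), f(n) = o(g(n)) is true.
This means lim(n→∞) f(n)/g(n) = 0.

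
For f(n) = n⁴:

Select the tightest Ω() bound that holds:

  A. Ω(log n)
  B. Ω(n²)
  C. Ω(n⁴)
C

f(n) = n⁴ is Ω(n⁴).
All listed options are valid Big-Ω bounds (lower bounds),
but Ω(n⁴) is the tightest (largest valid bound).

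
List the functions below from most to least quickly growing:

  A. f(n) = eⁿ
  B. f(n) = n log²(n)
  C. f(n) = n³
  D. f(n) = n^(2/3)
A > C > B > D

Comparing growth rates:
A = eⁿ is O(eⁿ)
C = n³ is O(n³)
B = n log²(n) is O(n log² n)
D = n^(2/3) is O(n^(2/3))

Therefore, the order from fastest to slowest is: A > C > B > D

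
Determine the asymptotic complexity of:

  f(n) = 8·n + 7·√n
O(n)

The dominant term in 8·n + 7·√n is 8·n, which is Θ(n).
Lower-order terms (7·√n) are asymptotically negligible.
Constants are absorbed, so the tightest bound is O(n).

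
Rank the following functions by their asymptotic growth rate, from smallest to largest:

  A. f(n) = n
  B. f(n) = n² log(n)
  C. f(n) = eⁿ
A < B < C

Comparing growth rates:
A = n is O(n)
B = n² log(n) is O(n² log n)
C = eⁿ is O(eⁿ)

Therefore, the order from slowest to fastest is: A < B < C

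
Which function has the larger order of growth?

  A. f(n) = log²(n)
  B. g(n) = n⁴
B

f(n) = log²(n) is O(log² n), while g(n) = n⁴ is O(n⁴).
Since O(n⁴) grows faster than O(log² n), g(n) dominates.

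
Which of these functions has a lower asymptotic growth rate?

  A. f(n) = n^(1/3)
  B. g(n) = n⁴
A

f(n) = n^(1/3) is O(n^(1/3)), while g(n) = n⁴ is O(n⁴).
Since O(n^(1/3)) grows slower than O(n⁴), f(n) is dominated.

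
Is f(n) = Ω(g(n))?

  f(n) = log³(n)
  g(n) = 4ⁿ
False

f(n) = log³(n) is O(log³ n), and g(n) = 4ⁿ is O(4ⁿ).
Since O(log³ n) grows slower than O(4ⁿ), f(n) = Ω(g(n)) is false.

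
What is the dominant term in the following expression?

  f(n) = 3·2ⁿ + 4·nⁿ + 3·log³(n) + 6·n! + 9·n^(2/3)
4·nⁿ

Looking at each term:
  - 3·2ⁿ is O(2ⁿ)
  - 4·nⁿ is O(nⁿ)
  - 3·log³(n) is O(log³ n)
  - 6·n! is O(n!)
  - 9·n^(2/3) is O(n^(2/3))

The term 4·nⁿ (O(nⁿ)) grows fastest and dominates all others.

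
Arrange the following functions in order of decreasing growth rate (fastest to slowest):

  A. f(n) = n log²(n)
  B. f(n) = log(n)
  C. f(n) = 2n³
C > A > B

Comparing growth rates:
C = 2n³ is O(n³)
A = n log²(n) is O(n log² n)
B = log(n) is O(log n)

Therefore, the order from fastest to slowest is: C > A > B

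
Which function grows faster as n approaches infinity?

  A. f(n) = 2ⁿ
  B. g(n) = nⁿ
B

f(n) = 2ⁿ is O(2ⁿ), while g(n) = nⁿ is O(nⁿ).
Since O(nⁿ) grows faster than O(2ⁿ), g(n) dominates.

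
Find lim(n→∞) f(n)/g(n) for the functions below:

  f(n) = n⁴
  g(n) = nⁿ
0

Since n⁴ (O(n⁴)) grows slower than nⁿ (O(nⁿ)),
the ratio f(n)/g(n) → 0 as n → ∞.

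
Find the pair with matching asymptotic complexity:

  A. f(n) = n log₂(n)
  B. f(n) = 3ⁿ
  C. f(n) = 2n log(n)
A and C

Examining each function:
  A. n log₂(n) is O(n log n)
  B. 3ⁿ is O(3ⁿ)
  C. 2n log(n) is O(n log n)

Functions A and C both have the same complexity class.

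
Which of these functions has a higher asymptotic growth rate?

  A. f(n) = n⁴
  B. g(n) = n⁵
B

f(n) = n⁴ is O(n⁴), while g(n) = n⁵ is O(n⁵).
Since O(n⁵) grows faster than O(n⁴), g(n) dominates.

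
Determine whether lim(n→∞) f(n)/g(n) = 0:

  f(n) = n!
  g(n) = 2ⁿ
False

f(n) = n! is O(n!), and g(n) = 2ⁿ is O(2ⁿ).
Since O(n!) grows faster than or equal to O(2ⁿ), f(n) = o(g(n)) is false.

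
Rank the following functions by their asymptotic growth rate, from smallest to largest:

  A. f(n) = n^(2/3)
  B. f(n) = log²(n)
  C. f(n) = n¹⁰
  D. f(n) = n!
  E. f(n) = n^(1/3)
B < E < A < C < D

Comparing growth rates:
B = log²(n) is O(log² n)
E = n^(1/3) is O(n^(1/3))
A = n^(2/3) is O(n^(2/3))
C = n¹⁰ is O(n¹⁰)
D = n! is O(n!)

Therefore, the order from slowest to fastest is: B < E < A < C < D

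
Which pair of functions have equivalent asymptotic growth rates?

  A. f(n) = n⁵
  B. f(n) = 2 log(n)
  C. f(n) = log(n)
B and C

Examining each function:
  A. n⁵ is O(n⁵)
  B. 2 log(n) is O(log n)
  C. log(n) is O(log n)

Functions B and C both have the same complexity class.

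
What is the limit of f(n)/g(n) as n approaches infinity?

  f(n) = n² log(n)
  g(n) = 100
∞

Since n² log(n) (O(n² log n)) grows faster than 100 (O(1)),
the ratio f(n)/g(n) → ∞ as n → ∞.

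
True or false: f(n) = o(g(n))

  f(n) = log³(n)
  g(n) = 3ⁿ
True

f(n) = log³(n) is O(log³ n), and g(n) = 3ⁿ is O(3ⁿ).
Since O(log³ n) grows strictly slower than O(3ⁿ), f(n) = o(g(n)) is true.
This means lim(n→∞) f(n)/g(n) = 0.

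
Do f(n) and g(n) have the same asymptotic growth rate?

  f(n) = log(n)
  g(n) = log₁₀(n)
True

f(n) = log(n) and g(n) = log₁₀(n) are both O(log n).
Since they have the same asymptotic growth rate, f(n) = Θ(g(n)) is true.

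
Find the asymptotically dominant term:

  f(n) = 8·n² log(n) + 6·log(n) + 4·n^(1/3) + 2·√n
8·n² log(n)

Looking at each term:
  - 8·n² log(n) is O(n² log n)
  - 6·log(n) is O(log n)
  - 4·n^(1/3) is O(n^(1/3))
  - 2·√n is O(√n)

The term 8·n² log(n) (O(n² log n)) grows fastest and dominates all others.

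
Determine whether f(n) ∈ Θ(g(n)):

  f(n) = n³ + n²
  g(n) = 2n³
True

f(n) = n³ + n² and g(n) = 2n³ are both O(n³).
Since they have the same asymptotic growth rate, f(n) = Θ(g(n)) is true.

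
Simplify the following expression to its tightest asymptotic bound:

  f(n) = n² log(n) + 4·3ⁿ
Θ(3ⁿ)

Order the terms by growth rate: n² log(n) ≺ 4·3ⁿ.
The fastest-growing term 4·3ⁿ dominates as n → ∞; dropping its constant factor gives Θ(3ⁿ).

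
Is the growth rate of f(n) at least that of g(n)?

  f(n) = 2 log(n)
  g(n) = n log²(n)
False

f(n) = 2 log(n) is O(log n), and g(n) = n log²(n) is O(n log² n).
Since O(log n) grows slower than O(n log² n), f(n) = Ω(g(n)) is false.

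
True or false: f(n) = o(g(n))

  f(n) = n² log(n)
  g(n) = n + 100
False

f(n) = n² log(n) is O(n² log n), and g(n) = n + 100 is O(n).
Since O(n² log n) grows faster than or equal to O(n), f(n) = o(g(n)) is false.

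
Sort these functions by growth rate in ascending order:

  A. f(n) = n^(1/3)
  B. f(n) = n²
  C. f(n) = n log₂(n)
A < C < B

Comparing growth rates:
A = n^(1/3) is O(n^(1/3))
C = n log₂(n) is O(n log n)
B = n² is O(n²)

Therefore, the order from slowest to fastest is: A < C < B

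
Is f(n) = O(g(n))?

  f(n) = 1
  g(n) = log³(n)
True

f(n) = 1 is O(1), and g(n) = log³(n) is O(log³ n).
Since O(1) ⊆ O(log³ n) (f grows no faster than g), f(n) = O(g(n)) is true.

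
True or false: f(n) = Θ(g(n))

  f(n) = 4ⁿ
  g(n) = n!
False

f(n) = 4ⁿ is O(4ⁿ), and g(n) = n! is O(n!).
Since they have different growth rates, f(n) = Θ(g(n)) is false.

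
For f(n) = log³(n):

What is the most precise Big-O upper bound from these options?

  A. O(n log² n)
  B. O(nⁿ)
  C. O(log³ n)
C

f(n) = log³(n) is O(log³ n).
All listed options are valid Big-O bounds (upper bounds),
but O(log³ n) is the tightest (smallest valid bound).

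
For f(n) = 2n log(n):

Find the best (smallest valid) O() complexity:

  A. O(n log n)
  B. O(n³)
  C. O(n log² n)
A

f(n) = 2n log(n) is O(n log n).
All listed options are valid Big-O bounds (upper bounds),
but O(n log n) is the tightest (smallest valid bound).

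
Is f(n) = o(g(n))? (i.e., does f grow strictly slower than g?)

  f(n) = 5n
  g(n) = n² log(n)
True

f(n) = 5n is O(n), and g(n) = n² log(n) is O(n² log n).
Since O(n) grows strictly slower than O(n² log n), f(n) = o(g(n)) is true.
This means lim(n→∞) f(n)/g(n) = 0.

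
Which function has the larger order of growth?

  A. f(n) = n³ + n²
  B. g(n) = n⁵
B

f(n) = n³ + n² is O(n³), while g(n) = n⁵ is O(n⁵).
Since O(n⁵) grows faster than O(n³), g(n) dominates.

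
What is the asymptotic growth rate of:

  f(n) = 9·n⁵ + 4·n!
Θ(n!)

Order the terms by growth rate: 9·n⁵ ≺ 4·n!.
The fastest-growing term 4·n! dominates as n → ∞; dropping its constant factor gives Θ(n!).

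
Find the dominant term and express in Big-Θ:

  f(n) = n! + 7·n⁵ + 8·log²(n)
Θ(n!)

Order the terms by growth rate: 8·log²(n) ≺ 7·n⁵ ≺ n!.
The fastest-growing term n! dominates as n → ∞; dropping its constant factor gives Θ(n!).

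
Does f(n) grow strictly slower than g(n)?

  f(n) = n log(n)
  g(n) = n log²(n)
True

f(n) = n log(n) is O(n log n), and g(n) = n log²(n) is O(n log² n).
Since O(n log n) grows strictly slower than O(n log² n), f(n) = o(g(n)) is true.
This means lim(n→∞) f(n)/g(n) = 0.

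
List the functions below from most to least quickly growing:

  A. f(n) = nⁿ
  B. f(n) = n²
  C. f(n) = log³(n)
A > B > C

Comparing growth rates:
A = nⁿ is O(nⁿ)
B = n² is O(n²)
C = log³(n) is O(log³ n)

Therefore, the order from fastest to slowest is: A > B > C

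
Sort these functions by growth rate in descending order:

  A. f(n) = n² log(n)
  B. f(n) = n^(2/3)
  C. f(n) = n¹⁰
C > A > B

Comparing growth rates:
C = n¹⁰ is O(n¹⁰)
A = n² log(n) is O(n² log n)
B = n^(2/3) is O(n^(2/3))

Therefore, the order from fastest to slowest is: C > A > B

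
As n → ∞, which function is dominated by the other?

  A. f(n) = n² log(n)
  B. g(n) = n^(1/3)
B

f(n) = n² log(n) is O(n² log n), while g(n) = n^(1/3) is O(n^(1/3)).
Since O(n^(1/3)) grows slower than O(n² log n), g(n) is dominated.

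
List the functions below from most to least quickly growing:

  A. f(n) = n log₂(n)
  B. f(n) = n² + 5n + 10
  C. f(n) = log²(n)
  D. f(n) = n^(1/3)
B > A > D > C

Comparing growth rates:
B = n² + 5n + 10 is O(n²)
A = n log₂(n) is O(n log n)
D = n^(1/3) is O(n^(1/3))
C = log²(n) is O(log² n)

Therefore, the order from fastest to slowest is: B > A > D > C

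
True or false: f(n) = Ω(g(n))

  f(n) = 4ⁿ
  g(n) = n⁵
True

f(n) = 4ⁿ is O(4ⁿ), and g(n) = n⁵ is O(n⁵).
Since O(4ⁿ) grows at least as fast as O(n⁵), f(n) = Ω(g(n)) is true.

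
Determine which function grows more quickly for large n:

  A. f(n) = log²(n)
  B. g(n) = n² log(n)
B

f(n) = log²(n) is O(log² n), while g(n) = n² log(n) is O(n² log n).
Since O(n² log n) grows faster than O(log² n), g(n) dominates.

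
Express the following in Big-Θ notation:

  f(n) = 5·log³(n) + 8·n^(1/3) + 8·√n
Θ(√n)

Order the terms by growth rate: 5·log³(n) ≺ 8·n^(1/3) ≺ 8·√n.
The fastest-growing term 8·√n dominates as n → ∞; dropping its constant factor gives Θ(√n).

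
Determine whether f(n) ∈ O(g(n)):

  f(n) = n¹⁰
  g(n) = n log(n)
False

f(n) = n¹⁰ is O(n¹⁰), and g(n) = n log(n) is O(n log n).
Since O(n¹⁰) grows faster than O(n log n), f(n) = O(g(n)) is false.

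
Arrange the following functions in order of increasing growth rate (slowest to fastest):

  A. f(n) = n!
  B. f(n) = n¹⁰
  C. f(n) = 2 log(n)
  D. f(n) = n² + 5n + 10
C < D < B < A

Comparing growth rates:
C = 2 log(n) is O(log n)
D = n² + 5n + 10 is O(n²)
B = n¹⁰ is O(n¹⁰)
A = n! is O(n!)

Therefore, the order from slowest to fastest is: C < D < B < A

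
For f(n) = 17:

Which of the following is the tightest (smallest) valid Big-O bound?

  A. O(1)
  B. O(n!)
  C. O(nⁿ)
A

f(n) = 17 is O(1).
All listed options are valid Big-O bounds (upper bounds),
but O(1) is the tightest (smallest valid bound).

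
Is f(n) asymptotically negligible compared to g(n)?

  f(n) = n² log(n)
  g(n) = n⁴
True

f(n) = n² log(n) is O(n² log n), and g(n) = n⁴ is O(n⁴).
Since O(n² log n) grows strictly slower than O(n⁴), f(n) = o(g(n)) is true.
This means lim(n→∞) f(n)/g(n) = 0.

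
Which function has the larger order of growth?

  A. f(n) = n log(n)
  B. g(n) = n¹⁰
B

f(n) = n log(n) is O(n log n), while g(n) = n¹⁰ is O(n¹⁰).
Since O(n¹⁰) grows faster than O(n log n), g(n) dominates.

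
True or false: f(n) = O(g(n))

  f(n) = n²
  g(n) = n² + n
True

f(n) = n² and g(n) = n² + n are both O(n²).
Big-O permits equal growth rates (f ≤ c·g for some c), so f(n) = O(g(n)) is true.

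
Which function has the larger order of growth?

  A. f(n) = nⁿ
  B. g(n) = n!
A

f(n) = nⁿ is O(nⁿ), while g(n) = n! is O(n!).
Since O(nⁿ) grows faster than O(n!), f(n) dominates.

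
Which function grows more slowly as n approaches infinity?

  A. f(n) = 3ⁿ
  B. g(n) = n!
A

f(n) = 3ⁿ is O(3ⁿ), while g(n) = n! is O(n!).
Since O(3ⁿ) grows slower than O(n!), f(n) is dominated.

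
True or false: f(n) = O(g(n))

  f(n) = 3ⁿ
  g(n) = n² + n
False

f(n) = 3ⁿ is O(3ⁿ), and g(n) = n² + n is O(n²).
Since O(3ⁿ) grows faster than O(n²), f(n) = O(g(n)) is false.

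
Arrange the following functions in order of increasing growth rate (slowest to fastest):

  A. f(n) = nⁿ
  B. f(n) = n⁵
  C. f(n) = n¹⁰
B < C < A

Comparing growth rates:
B = n⁵ is O(n⁵)
C = n¹⁰ is O(n¹⁰)
A = nⁿ is O(nⁿ)

Therefore, the order from slowest to fastest is: B < C < A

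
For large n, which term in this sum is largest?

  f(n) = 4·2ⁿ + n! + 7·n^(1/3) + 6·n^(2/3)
n!

Looking at each term:
  - 4·2ⁿ is O(2ⁿ)
  - n! is O(n!)
  - 7·n^(1/3) is O(n^(1/3))
  - 6·n^(2/3) is O(n^(2/3))

The term n! (O(n!)) grows fastest and dominates all others.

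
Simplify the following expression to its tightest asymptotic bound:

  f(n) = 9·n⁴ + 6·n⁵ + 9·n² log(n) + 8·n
Θ(n⁵)

Order the terms by growth rate: 8·n ≺ 9·n² log(n) ≺ 9·n⁴ ≺ 6·n⁵.
The fastest-growing term 6·n⁵ dominates as n → ∞; dropping its constant factor gives Θ(n⁵).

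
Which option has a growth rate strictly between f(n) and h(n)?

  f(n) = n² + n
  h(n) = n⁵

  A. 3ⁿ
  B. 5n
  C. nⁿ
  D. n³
D

We need g(n) with n² + n = o(g(n)) and g(n) = o(n⁵), i.e. O(n²) ≺ g ≺ O(n⁵).
Check each option:
  A. 3ⁿ — O(3ⁿ) does not grow strictly slower than h(n)
  B. 5n — O(n) does not grow strictly faster than f(n)
  C. nⁿ — O(nⁿ) does not grow strictly slower than h(n)
  D. n³ — O(n³) is strictly between O(n²) and O(n⁵) ✓

Only option D (n³) lies strictly between.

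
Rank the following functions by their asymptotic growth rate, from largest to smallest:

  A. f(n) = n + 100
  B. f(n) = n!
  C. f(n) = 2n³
B > C > A

Comparing growth rates:
B = n! is O(n!)
C = 2n³ is O(n³)
A = n + 100 is O(n)

Therefore, the order from fastest to slowest is: B > C > A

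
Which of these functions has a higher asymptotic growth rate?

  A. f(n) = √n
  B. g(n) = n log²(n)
B

f(n) = √n is O(√n), while g(n) = n log²(n) is O(n log² n).
Since O(n log² n) grows faster than O(√n), g(n) dominates.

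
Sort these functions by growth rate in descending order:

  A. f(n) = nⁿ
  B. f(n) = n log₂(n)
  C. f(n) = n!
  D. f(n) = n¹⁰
A > C > D > B

Comparing growth rates:
A = nⁿ is O(nⁿ)
C = n! is O(n!)
D = n¹⁰ is O(n¹⁰)
B = n log₂(n) is O(n log n)

Therefore, the order from fastest to slowest is: A > C > D > B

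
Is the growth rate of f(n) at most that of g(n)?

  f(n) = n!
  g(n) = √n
False

f(n) = n! is O(n!), and g(n) = √n is O(√n).
Since O(n!) grows faster than O(√n), f(n) = O(g(n)) is false.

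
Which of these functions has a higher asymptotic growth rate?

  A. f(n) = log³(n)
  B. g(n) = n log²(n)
B

f(n) = log³(n) is O(log³ n), while g(n) = n log²(n) is O(n log² n).
Since O(n log² n) grows faster than O(log³ n), g(n) dominates.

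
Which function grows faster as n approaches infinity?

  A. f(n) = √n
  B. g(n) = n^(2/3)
B

f(n) = √n is O(√n), while g(n) = n^(2/3) is O(n^(2/3)).
Since O(n^(2/3)) grows faster than O(√n), g(n) dominates.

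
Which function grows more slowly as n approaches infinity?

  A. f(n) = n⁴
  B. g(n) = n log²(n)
B

f(n) = n⁴ is O(n⁴), while g(n) = n log²(n) is O(n log² n).
Since O(n log² n) grows slower than O(n⁴), g(n) is dominated.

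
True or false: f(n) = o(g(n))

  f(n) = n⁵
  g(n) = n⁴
False

f(n) = n⁵ is O(n⁵), and g(n) = n⁴ is O(n⁴).
Since O(n⁵) grows faster than or equal to O(n⁴), f(n) = o(g(n)) is false.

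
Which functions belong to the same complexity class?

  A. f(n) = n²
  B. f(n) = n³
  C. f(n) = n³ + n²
B and C

Examining each function:
  A. n² is O(n²)
  B. n³ is O(n³)
  C. n³ + n² is O(n³)

Functions B and C both have the same complexity class.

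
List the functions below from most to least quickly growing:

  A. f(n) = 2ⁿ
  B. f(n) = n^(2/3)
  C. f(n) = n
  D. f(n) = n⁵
A > D > C > B

Comparing growth rates:
A = 2ⁿ is O(2ⁿ)
D = n⁵ is O(n⁵)
C = n is O(n)
B = n^(2/3) is O(n^(2/3))

Therefore, the order from fastest to slowest is: A > D > C > B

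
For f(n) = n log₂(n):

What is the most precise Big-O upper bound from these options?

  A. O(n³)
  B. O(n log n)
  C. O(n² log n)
B

f(n) = n log₂(n) is O(n log n).
All listed options are valid Big-O bounds (upper bounds),
but O(n log n) is the tightest (smallest valid bound).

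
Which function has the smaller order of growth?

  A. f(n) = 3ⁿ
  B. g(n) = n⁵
B

f(n) = 3ⁿ is O(3ⁿ), while g(n) = n⁵ is O(n⁵).
Since O(n⁵) grows slower than O(3ⁿ), g(n) is dominated.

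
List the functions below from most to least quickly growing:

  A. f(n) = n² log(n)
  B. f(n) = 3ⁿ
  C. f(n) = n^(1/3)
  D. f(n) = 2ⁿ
B > D > A > C

Comparing growth rates:
B = 3ⁿ is O(3ⁿ)
D = 2ⁿ is O(2ⁿ)
A = n² log(n) is O(n² log n)
C = n^(1/3) is O(n^(1/3))

Therefore, the order from fastest to slowest is: B > D > A > C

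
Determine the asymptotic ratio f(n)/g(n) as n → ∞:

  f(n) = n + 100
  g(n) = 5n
1/5

Since n + 100 and 5n have the same growth rate (O(n)),
the ratio converges to a constant: 1/5.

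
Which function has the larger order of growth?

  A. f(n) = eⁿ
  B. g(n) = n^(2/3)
A

f(n) = eⁿ is O(eⁿ), while g(n) = n^(2/3) is O(n^(2/3)).
Since O(eⁿ) grows faster than O(n^(2/3)), f(n) dominates.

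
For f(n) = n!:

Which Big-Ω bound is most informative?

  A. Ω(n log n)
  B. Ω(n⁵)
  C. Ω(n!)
C

f(n) = n! is Ω(n!).
All listed options are valid Big-Ω bounds (lower bounds),
but Ω(n!) is the tightest (largest valid bound).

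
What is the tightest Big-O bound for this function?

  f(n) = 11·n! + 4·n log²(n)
O(n!)

The dominant term in 11·n! + 4·n log²(n) is 11·n!, which is Θ(n!).
Lower-order terms (4·n log²(n)) are asymptotically negligible.
Constants are absorbed, so the tightest bound is O(n!).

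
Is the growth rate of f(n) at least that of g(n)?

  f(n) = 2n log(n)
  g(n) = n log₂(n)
True

f(n) = 2n log(n) and g(n) = n log₂(n) are both O(n log n).
Big-Ω permits equal growth rates (f ≥ c·g for some c > 0), so f(n) = Ω(g(n)) is true.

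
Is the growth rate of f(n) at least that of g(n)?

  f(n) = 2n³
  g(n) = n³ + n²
True

f(n) = 2n³ and g(n) = n³ + n² are both O(n³).
Big-Ω permits equal growth rates (f ≥ c·g for some c > 0), so f(n) = Ω(g(n)) is true.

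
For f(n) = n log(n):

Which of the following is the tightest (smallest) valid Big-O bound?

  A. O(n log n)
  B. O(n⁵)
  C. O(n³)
A

f(n) = n log(n) is O(n log n).
All listed options are valid Big-O bounds (upper bounds),
but O(n log n) is the tightest (smallest valid bound).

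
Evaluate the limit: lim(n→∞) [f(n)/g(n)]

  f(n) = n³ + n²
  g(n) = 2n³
1/2

Since n³ + n² and 2n³ have the same growth rate (O(n³)),
the ratio converges to a constant: 1/2.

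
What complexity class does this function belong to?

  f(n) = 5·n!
O(n!)

The dominant term in 5·n! is 5·n!, which is Θ(n!).
Constants are absorbed, so the tightest bound is O(n!).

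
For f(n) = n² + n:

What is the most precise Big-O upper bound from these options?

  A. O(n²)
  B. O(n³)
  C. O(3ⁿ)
A

f(n) = n² + n is O(n²).
All listed options are valid Big-O bounds (upper bounds),
but O(n²) is the tightest (smallest valid bound).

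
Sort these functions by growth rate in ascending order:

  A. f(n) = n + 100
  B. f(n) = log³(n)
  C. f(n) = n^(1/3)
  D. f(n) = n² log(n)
B < C < A < D

Comparing growth rates:
B = log³(n) is O(log³ n)
C = n^(1/3) is O(n^(1/3))
A = n + 100 is O(n)
D = n² log(n) is O(n² log n)

Therefore, the order from slowest to fastest is: B < C < A < D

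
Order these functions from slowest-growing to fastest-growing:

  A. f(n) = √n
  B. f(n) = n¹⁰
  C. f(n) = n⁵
A < C < B

Comparing growth rates:
A = √n is O(√n)
C = n⁵ is O(n⁵)
B = n¹⁰ is O(n¹⁰)

Therefore, the order from slowest to fastest is: A < C < B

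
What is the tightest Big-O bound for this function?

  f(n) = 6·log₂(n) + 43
O(log n)

The dominant term in 6·log₂(n) + 43 is 6·log₂(n), which is Θ(log n).
Lower-order terms (43) are asymptotically negligible.
Constants are absorbed, so the tightest bound is O(log n).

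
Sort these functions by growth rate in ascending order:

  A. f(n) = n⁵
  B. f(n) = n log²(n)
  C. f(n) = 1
C < B < A

Comparing growth rates:
C = 1 is O(1)
B = n log²(n) is O(n log² n)
A = n⁵ is O(n⁵)

Therefore, the order from slowest to fastest is: C < B < A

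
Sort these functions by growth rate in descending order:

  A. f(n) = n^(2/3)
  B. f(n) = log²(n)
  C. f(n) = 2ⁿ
C > A > B

Comparing growth rates:
C = 2ⁿ is O(2ⁿ)
A = n^(2/3) is O(n^(2/3))
B = log²(n) is O(log² n)

Therefore, the order from fastest to slowest is: C > A > B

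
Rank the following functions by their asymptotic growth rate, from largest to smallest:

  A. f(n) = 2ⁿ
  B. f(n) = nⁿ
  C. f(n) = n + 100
B > A > C

Comparing growth rates:
B = nⁿ is O(nⁿ)
A = 2ⁿ is O(2ⁿ)
C = n + 100 is O(n)

Therefore, the order from fastest to slowest is: B > A > C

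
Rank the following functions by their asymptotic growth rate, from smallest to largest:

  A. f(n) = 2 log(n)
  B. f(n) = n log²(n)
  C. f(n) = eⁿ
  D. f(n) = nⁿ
A < B < C < D

Comparing growth rates:
A = 2 log(n) is O(log n)
B = n log²(n) is O(n log² n)
C = eⁿ is O(eⁿ)
D = nⁿ is O(nⁿ)

Therefore, the order from slowest to fastest is: A < B < C < D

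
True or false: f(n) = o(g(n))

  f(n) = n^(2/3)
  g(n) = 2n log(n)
True

f(n) = n^(2/3) is O(n^(2/3)), and g(n) = 2n log(n) is O(n log n).
Since O(n^(2/3)) grows strictly slower than O(n log n), f(n) = o(g(n)) is true.
This means lim(n→∞) f(n)/g(n) = 0.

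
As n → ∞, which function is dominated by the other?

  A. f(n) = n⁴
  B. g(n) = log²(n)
B

f(n) = n⁴ is O(n⁴), while g(n) = log²(n) is O(log² n).
Since O(log² n) grows slower than O(n⁴), g(n) is dominated.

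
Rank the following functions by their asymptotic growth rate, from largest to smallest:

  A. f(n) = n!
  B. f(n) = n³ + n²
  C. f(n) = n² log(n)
A > B > C

Comparing growth rates:
A = n! is O(n!)
B = n³ + n² is O(n³)
C = n² log(n) is O(n² log n)

Therefore, the order from fastest to slowest is: A > B > C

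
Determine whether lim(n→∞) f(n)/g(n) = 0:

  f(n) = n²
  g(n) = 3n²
False

f(n) = n² is O(n²), and g(n) = 3n² is O(n²).
Since they have the same growth rate, f(n) = o(g(n)) is false.
(f = o(g) requires f to grow strictly slower, not equal.)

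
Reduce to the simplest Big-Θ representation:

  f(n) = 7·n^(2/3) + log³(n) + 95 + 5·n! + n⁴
Θ(n!)

Order the terms by growth rate: 95 ≺ log³(n) ≺ 7·n^(2/3) ≺ n⁴ ≺ 5·n!.
The fastest-growing term 5·n! dominates as n → ∞; dropping its constant factor gives Θ(n!).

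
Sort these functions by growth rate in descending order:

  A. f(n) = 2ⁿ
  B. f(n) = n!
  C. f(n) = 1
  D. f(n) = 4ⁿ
B > D > A > C

Comparing growth rates:
B = n! is O(n!)
D = 4ⁿ is O(4ⁿ)
A = 2ⁿ is O(2ⁿ)
C = 1 is O(1)

Therefore, the order from fastest to slowest is: B > D > A > C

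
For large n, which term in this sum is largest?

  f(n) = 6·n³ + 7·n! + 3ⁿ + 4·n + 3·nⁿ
3·nⁿ

Looking at each term:
  - 6·n³ is O(n³)
  - 7·n! is O(n!)
  - 3ⁿ is O(3ⁿ)
  - 4·n is O(n)
  - 3·nⁿ is O(nⁿ)

The term 3·nⁿ (O(nⁿ)) grows fastest and dominates all others.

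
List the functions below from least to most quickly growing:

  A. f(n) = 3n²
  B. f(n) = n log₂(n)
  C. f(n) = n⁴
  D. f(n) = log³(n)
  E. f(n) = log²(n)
E < D < B < A < C

Comparing growth rates:
E = log²(n) is O(log² n)
D = log³(n) is O(log³ n)
B = n log₂(n) is O(n log n)
A = 3n² is O(n²)
C = n⁴ is O(n⁴)

Therefore, the order from slowest to fastest is: E < D < B < A < C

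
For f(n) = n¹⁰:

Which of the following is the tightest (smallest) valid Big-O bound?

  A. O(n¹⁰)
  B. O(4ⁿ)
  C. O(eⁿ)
A

f(n) = n¹⁰ is O(n¹⁰).
All listed options are valid Big-O bounds (upper bounds),
but O(n¹⁰) is the tightest (smallest valid bound).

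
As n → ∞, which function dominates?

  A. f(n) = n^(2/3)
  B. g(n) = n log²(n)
B

f(n) = n^(2/3) is O(n^(2/3)), while g(n) = n log²(n) is O(n log² n).
Since O(n log² n) grows faster than O(n^(2/3)), g(n) dominates.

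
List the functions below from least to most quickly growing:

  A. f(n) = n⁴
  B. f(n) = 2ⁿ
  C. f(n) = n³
C < A < B

Comparing growth rates:
C = n³ is O(n³)
A = n⁴ is O(n⁴)
B = 2ⁿ is O(2ⁿ)

Therefore, the order from slowest to fastest is: C < A < B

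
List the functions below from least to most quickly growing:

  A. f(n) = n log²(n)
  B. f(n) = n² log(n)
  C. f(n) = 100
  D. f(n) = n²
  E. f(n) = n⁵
C < A < D < B < E

Comparing growth rates:
C = 100 is O(1)
A = n log²(n) is O(n log² n)
D = n² is O(n²)
B = n² log(n) is O(n² log n)
E = n⁵ is O(n⁵)

Therefore, the order from slowest to fastest is: C < A < D < B < E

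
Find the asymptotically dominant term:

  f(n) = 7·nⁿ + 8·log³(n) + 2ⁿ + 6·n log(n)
7·nⁿ

Looking at each term:
  - 7·nⁿ is O(nⁿ)
  - 8·log³(n) is O(log³ n)
  - 2ⁿ is O(2ⁿ)
  - 6·n log(n) is O(n log n)

The term 7·nⁿ (O(nⁿ)) grows fastest and dominates all others.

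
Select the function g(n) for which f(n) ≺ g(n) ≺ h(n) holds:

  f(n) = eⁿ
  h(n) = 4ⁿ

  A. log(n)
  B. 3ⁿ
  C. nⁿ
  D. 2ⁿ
B

We need g(n) with eⁿ = o(g(n)) and g(n) = o(4ⁿ), i.e. O(eⁿ) ≺ g ≺ O(4ⁿ).
Check each option:
  A. log(n) — O(log n) does not grow strictly faster than f(n)
  B. 3ⁿ — O(3ⁿ) is strictly between O(eⁿ) and O(4ⁿ) ✓
  C. nⁿ — O(nⁿ) does not grow strictly slower than h(n)
  D. 2ⁿ — O(2ⁿ) does not grow strictly faster than f(n)

Only option B (3ⁿ) lies strictly between.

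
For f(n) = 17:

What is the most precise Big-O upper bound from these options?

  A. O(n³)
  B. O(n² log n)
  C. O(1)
C

f(n) = 17 is O(1).
All listed options are valid Big-O bounds (upper bounds),
but O(1) is the tightest (smallest valid bound).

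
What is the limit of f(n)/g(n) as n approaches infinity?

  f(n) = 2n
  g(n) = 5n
2/5

Since 2n and 5n have the same growth rate (O(n)),
the ratio converges to a constant: 2/5.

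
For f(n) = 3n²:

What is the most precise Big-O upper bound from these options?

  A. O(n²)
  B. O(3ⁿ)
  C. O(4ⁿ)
A

f(n) = 3n² is O(n²).
All listed options are valid Big-O bounds (upper bounds),
but O(n²) is the tightest (smallest valid bound).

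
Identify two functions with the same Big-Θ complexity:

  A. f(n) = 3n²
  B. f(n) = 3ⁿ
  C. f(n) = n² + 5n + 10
A and C

Examining each function:
  A. 3n² is O(n²)
  B. 3ⁿ is O(3ⁿ)
  C. n² + 5n + 10 is O(n²)

Functions A and C both have the same complexity class.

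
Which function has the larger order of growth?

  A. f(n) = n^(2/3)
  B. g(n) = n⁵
B

f(n) = n^(2/3) is O(n^(2/3)), while g(n) = n⁵ is O(n⁵).
Since O(n⁵) grows faster than O(n^(2/3)), g(n) dominates.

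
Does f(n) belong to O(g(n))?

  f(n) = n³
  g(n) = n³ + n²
True

f(n) = n³ and g(n) = n³ + n² are both O(n³).
Big-O permits equal growth rates (f ≤ c·g for some c), so f(n) = O(g(n)) is true.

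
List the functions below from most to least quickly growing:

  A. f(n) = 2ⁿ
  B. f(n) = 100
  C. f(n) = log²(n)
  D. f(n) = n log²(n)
A > D > C > B

Comparing growth rates:
A = 2ⁿ is O(2ⁿ)
D = n log²(n) is O(n log² n)
C = log²(n) is O(log² n)
B = 100 is O(1)

Therefore, the order from fastest to slowest is: A > D > C > B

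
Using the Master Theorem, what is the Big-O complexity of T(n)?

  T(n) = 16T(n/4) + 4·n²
Θ(n² log n)

Master Theorem: a = 16, b = 4, f(n) = 4·n².
Compute the critical exponent d = log₄(16) = 2.
Compare f(n) = Θ(n²) against n^d:
  k = 2 = d, so f(n) = Θ(n^d) — Case 2.
  Work is balanced across levels: T(n) = Θ(n^d log n) = Θ(n² log n).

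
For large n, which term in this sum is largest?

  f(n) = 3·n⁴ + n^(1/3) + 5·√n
3·n⁴

Looking at each term:
  - 3·n⁴ is O(n⁴)
  - n^(1/3) is O(n^(1/3))
  - 5·√n is O(√n)

The term 3·n⁴ (O(n⁴)) grows fastest and dominates all others.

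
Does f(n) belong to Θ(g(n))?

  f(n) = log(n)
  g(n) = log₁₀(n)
True

f(n) = log(n) and g(n) = log₁₀(n) are both O(log n).
Since they have the same asymptotic growth rate, f(n) = Θ(g(n)) is true.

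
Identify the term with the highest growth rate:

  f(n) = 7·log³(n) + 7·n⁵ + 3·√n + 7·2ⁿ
7·2ⁿ

Looking at each term:
  - 7·log³(n) is O(log³ n)
  - 7·n⁵ is O(n⁵)
  - 3·√n is O(√n)
  - 7·2ⁿ is O(2ⁿ)

The term 7·2ⁿ (O(2ⁿ)) grows fastest and dominates all others.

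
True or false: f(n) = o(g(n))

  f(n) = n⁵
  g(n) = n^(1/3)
False

f(n) = n⁵ is O(n⁵), and g(n) = n^(1/3) is O(n^(1/3)).
Since O(n⁵) grows faster than or equal to O(n^(1/3)), f(n) = o(g(n)) is false.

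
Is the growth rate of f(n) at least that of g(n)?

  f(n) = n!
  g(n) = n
True

f(n) = n! is O(n!), and g(n) = n is O(n).
Since O(n!) grows at least as fast as O(n), f(n) = Ω(g(n)) is true.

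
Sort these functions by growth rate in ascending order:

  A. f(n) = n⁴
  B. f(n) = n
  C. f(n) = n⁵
B < A < C

Comparing growth rates:
B = n is O(n)
A = n⁴ is O(n⁴)
C = n⁵ is O(n⁵)

Therefore, the order from slowest to fastest is: B < A < C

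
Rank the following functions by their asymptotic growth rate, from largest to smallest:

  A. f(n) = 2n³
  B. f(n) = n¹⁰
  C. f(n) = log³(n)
B > A > C

Comparing growth rates:
B = n¹⁰ is O(n¹⁰)
A = 2n³ is O(n³)
C = log³(n) is O(log³ n)

Therefore, the order from fastest to slowest is: B > A > C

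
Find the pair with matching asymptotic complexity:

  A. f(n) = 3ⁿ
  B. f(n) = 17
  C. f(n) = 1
B and C

Examining each function:
  A. 3ⁿ is O(3ⁿ)
  B. 17 is O(1)
  C. 1 is O(1)

Functions B and C both have the same complexity class.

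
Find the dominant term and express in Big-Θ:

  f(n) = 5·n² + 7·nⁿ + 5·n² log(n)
Θ(nⁿ)

Order the terms by growth rate: 5·n² ≺ 5·n² log(n) ≺ 7·nⁿ.
The fastest-growing term 7·nⁿ dominates as n → ∞; dropping its constant factor gives Θ(nⁿ).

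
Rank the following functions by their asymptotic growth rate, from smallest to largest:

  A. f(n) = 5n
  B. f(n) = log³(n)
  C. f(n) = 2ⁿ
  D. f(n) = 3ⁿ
B < A < C < D

Comparing growth rates:
B = log³(n) is O(log³ n)
A = 5n is O(n)
C = 2ⁿ is O(2ⁿ)
D = 3ⁿ is O(3ⁿ)

Therefore, the order from slowest to fastest is: B < A < C < D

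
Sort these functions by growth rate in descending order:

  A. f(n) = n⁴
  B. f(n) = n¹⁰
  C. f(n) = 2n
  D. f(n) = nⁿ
D > B > A > C

Comparing growth rates:
D = nⁿ is O(nⁿ)
B = n¹⁰ is O(n¹⁰)
A = n⁴ is O(n⁴)
C = 2n is O(n)

Therefore, the order from fastest to slowest is: D > B > A > C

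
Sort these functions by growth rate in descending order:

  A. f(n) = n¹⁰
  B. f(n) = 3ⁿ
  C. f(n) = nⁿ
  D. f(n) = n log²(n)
C > B > A > D

Comparing growth rates:
C = nⁿ is O(nⁿ)
B = 3ⁿ is O(3ⁿ)
A = n¹⁰ is O(n¹⁰)
D = n log²(n) is O(n log² n)

Therefore, the order from fastest to slowest is: C > B > A > D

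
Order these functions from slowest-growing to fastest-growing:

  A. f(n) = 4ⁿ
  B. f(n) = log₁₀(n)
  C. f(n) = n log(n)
B < C < A

Comparing growth rates:
B = log₁₀(n) is O(log n)
C = n log(n) is O(n log n)
A = 4ⁿ is O(4ⁿ)

Therefore, the order from slowest to fastest is: B < C < A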